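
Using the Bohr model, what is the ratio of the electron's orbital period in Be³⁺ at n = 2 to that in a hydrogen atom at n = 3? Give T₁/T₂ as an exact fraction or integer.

T ∝ Z^-2 · n^3
T₁/T₂ = (4/1)^-2 · (2/3)^3 = 1/54

1/54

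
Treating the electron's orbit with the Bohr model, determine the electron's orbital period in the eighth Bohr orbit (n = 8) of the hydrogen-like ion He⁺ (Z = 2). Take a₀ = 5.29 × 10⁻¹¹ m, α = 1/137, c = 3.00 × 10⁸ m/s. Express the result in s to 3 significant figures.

1.94 × 10⁻¹⁴ s

r = n²a₀/Z = 8²·5.29 × 10⁻¹¹/2 = 1.69 × 10⁻⁹ m
v = Zαc/n = 2·0.00730·3.00 × 10⁸/8 = 5.47 × 10⁵ m/s
T = 2πr/v = 1.94 × 10⁻¹⁴ s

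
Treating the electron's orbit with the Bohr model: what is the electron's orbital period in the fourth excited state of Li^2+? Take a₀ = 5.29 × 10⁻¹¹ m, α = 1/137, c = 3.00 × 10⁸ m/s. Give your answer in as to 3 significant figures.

r = n²a₀/Z = 5²·5.29 × 10⁻¹¹/3 = 4.41 × 10⁻¹⁰ m
v = Zαc/n = 3·0.00730·3.00 × 10⁸/5 = 1.31 × 10⁶ m/s
T = 2πr/v = 2.11 × 10⁻¹⁵ s = 2110 as

2110 as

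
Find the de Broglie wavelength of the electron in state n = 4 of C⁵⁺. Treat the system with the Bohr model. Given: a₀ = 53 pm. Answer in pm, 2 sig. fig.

220 pm

The Bohr quantisation condition is nλ = 2πr_n.
r_n = n²a₀/Z = 140 pm
λ = 2πr_n/n = 2π·140/4 = 220 pm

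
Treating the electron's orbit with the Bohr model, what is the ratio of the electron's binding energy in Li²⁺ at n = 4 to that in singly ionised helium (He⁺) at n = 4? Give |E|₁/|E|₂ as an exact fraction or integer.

9/4

|E| ∝ Z^2 · n^-2
|E|₁/|E|₂ = (3/2)^2 · (4/4)^-2 = 9/4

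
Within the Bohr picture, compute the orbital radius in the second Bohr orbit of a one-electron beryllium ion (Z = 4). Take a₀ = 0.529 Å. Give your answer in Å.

0.529 Å

r_n = n²a₀/Z = 2² × 0.529 / 4
    = 4 × 0.529 / 4 = 0.529 Å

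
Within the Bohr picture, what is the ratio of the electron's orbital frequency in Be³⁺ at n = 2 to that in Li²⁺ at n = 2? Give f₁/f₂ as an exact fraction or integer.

16/9

f ∝ Z^2 · n^-3
f₁/f₂ = (4/3)^2 · (2/2)^-3 = 16/9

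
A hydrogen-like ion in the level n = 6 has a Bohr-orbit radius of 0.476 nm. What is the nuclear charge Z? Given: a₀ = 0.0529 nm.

r_n = n²a₀/Z ⇒ Z = n²a₀/r = 6² × 0.0529 / 0.476 ≈ 4.00
Z = 4

4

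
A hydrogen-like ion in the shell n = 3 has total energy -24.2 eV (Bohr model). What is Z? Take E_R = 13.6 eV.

E_n = −E_R Z²/n² ⇒ Z² = −E_n n²/E_R = 24.2 × 3² / 13.6 ≈ 16.01
Z = 4

4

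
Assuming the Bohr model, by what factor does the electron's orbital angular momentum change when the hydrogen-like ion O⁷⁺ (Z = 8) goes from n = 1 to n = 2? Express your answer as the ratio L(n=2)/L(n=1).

2

L = nℏ depends only on n, so L ∝ n.
L(n=2)/L(n=1) = (2/1)^1 = 2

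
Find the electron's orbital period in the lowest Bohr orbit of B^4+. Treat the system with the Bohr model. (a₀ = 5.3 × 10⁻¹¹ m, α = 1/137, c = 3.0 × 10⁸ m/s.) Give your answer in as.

r = n²a₀/Z = 1²·5.3 × 10⁻¹¹/5 = 1.1 × 10⁻¹¹ m
v = Zαc/n = 5·0.0073·3.0 × 10⁸/1 = 1.1 × 10⁷ m/s
T = 2πr/v = 6.1 × 10⁻¹⁸ s = 6.1 as

6.1 as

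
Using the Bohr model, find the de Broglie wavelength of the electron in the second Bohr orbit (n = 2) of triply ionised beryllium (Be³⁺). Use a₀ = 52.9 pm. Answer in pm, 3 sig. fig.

166 pm

The Bohr quantisation condition is nλ = 2πr_n.
r_n = n²a₀/Z = 52.9 pm
λ = 2πr_n/n = 2π·52.9/2 = 166 pm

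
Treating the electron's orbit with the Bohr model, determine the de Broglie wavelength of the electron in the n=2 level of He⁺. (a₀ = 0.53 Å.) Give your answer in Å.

The Bohr quantisation condition is nλ = 2πr_n.
r_n = n²a₀/Z = 1.1 Å
λ = 2πr_n/n = 2π·1.1/2 = 3.3 Å

3.3 Å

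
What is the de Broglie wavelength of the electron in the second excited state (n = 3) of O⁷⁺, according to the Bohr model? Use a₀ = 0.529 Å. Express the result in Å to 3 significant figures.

1.25 Å

The Bohr quantisation condition is nλ = 2πr_n.
r_n = n²a₀/Z = 0.595 Å
λ = 2πr_n/n = 2π·0.595/3 = 1.25 Å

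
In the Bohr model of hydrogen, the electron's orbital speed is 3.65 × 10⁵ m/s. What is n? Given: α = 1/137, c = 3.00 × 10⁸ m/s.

v_n = Zαc/n ⇒ n = Zαc/v = 1 × 0.00730 × 3.00 × 10⁸ / 3.65 × 10⁵ ≈ 6.00
n = 6

6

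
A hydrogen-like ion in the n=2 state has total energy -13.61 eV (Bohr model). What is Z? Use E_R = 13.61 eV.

E_n = −E_R Z²/n² ⇒ Z² = −E_n n²/E_R = 13.61 × 2² / 13.61 ≈ 4.00
Z = 2

2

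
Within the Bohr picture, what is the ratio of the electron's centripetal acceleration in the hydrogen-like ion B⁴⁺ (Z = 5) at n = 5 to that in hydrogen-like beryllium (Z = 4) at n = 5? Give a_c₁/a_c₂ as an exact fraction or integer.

a_c ∝ Z^3 · n^-4
a_c₁/a_c₂ = (5/4)^3 · (5/5)^-4 = 125/64

125/64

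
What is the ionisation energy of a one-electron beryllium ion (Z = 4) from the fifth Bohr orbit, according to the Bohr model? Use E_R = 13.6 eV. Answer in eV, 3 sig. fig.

E_n = −E_R·Z²/n² = −13.6 × 4²/5² eV = -8.70 eV
Ionisation energy = −E_n = 8.70 eV

8.70 eV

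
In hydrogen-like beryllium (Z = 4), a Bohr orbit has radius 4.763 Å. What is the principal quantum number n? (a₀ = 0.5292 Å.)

6

r_n = n²a₀/Z ⇒ n² = rZ/a₀ = 4.763 × 4 / 0.5292 ≈ 36.00
n = 6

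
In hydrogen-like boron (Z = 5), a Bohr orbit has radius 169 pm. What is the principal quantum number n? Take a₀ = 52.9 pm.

4

r_n = n²a₀/Z ⇒ n² = rZ/a₀ = 169 × 5 / 52.9 ≈ 15.97
n = 4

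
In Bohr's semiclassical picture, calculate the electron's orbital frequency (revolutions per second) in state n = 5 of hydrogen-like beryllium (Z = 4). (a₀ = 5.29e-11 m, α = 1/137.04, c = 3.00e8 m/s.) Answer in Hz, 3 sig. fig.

r = n²a₀/Z = 3.31e-10 m, v = Zαc/n = 1.75e6 m/s
f = v/(2πr) = 8.43e14 Hz

8.43e14 Hz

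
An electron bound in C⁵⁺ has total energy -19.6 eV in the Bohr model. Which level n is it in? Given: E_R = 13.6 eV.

E_n = −E_R Z²/n² ⇒ n² = E_R Z²/(−E_n) = 13.6 × 6² / 19.6 ≈ 24.98
n = 5

5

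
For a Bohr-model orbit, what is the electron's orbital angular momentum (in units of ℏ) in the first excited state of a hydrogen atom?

L_n = nℏ, so L/ℏ = n = 2.

2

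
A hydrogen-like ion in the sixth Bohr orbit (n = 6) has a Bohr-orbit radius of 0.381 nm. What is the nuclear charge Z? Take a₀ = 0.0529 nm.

5

r_n = n²a₀/Z ⇒ Z = n²a₀/r = 6² × 0.0529 / 0.381 ≈ 5.00
Z = 5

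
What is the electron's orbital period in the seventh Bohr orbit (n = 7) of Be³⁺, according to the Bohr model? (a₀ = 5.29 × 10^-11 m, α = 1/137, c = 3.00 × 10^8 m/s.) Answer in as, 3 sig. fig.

3250 as

r = n²a₀/Z = 7²·5.29 × 10^-11/4 = 6.48 × 10^-10 m
v = Zαc/n = 4·0.00730·3.00 × 10^8/7 = 1.25 × 10^6 m/s
T = 2πr/v = 3.25 × 10^-15 s = 3250 as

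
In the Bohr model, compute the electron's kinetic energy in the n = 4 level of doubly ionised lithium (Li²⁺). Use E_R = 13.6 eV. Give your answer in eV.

7.65 eV

For a Coulomb orbit the virial theorem gives K = −E_n.
E_n = −E_R·Z²/n², so K = E_R·Z²/n² = 13.6 × 3²/4² = 7.65 eV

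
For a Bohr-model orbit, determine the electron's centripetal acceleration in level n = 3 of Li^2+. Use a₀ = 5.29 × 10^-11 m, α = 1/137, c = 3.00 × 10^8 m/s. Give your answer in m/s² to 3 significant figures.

3.02 × 10^22 m/s²

r = n²a₀/Z = 1.59 × 10^-10 m, v = Zαc/n = 2.19 × 10^6 m/s
a = v²/r = (2.19 × 10^6)² / 1.59 × 10^-10 = 3.02 × 10^22 m/s²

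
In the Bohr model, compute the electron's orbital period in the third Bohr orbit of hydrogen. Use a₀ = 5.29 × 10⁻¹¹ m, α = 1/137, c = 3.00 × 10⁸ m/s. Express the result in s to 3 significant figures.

4.10 × 10⁻¹⁵ s

r = n²a₀/Z = 3²·5.29 × 10⁻¹¹/1 = 4.76 × 10⁻¹⁰ m
v = Zαc/n = 1·0.00730·3.00 × 10⁸/3 = 7.30 × 10⁵ m/s
T = 2πr/v = 4.10 × 10⁻¹⁵ s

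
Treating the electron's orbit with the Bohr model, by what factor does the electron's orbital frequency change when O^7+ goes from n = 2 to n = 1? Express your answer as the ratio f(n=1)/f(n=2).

8

f ∝ Z^2 · n^-3; with Z fixed, f ∝ n^-3.
f(n=1)/f(n=2) = (1/2)^-3 = 8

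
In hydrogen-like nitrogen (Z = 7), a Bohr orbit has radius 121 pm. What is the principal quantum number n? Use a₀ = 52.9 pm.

4

r_n = n²a₀/Z ⇒ n² = rZ/a₀ = 121 × 7 / 52.9 ≈ 16.01
n = 4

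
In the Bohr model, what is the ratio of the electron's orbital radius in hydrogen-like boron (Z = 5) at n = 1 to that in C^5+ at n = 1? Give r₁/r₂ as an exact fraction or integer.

6/5

r ∝ Z^-1 · n^2
r₁/r₂ = (5/6)^-1 · (1/1)^2 = 6/5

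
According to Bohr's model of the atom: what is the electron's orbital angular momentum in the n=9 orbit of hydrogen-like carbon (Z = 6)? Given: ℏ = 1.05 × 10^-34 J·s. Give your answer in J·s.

9.45 × 10^-34 J·s

L_n = nℏ = 9 × 1.05 × 10^-34 = 9.45 × 10^-34 J·s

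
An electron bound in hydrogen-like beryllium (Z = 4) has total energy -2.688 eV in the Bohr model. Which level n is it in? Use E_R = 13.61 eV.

9

E_n = −E_R Z²/n² ⇒ n² = E_R Z²/(−E_n) = 13.61 × 4² / 2.688 ≈ 81.01
n = 9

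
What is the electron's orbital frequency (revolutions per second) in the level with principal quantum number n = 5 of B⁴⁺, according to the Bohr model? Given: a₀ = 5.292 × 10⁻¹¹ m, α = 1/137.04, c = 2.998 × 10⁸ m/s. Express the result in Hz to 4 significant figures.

1.316 × 10¹⁵ Hz

r = n²a₀/Z = 2.646 × 10⁻¹⁰ m, v = Zαc/n = 2.188 × 10⁶ m/s
f = v/(2πr) = 1.316 × 10¹⁵ Hz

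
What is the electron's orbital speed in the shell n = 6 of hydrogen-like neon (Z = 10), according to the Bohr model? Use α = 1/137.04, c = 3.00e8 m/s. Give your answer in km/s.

3650 km/s

v_n = Zαc/n = 10 × 0.00730 × 3.00e8 / 6
    = 3650 km/s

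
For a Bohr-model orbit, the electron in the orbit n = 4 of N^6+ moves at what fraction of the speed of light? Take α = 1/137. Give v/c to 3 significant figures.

v_n = Zαc/n, so v/c = Zα/n = 7 × 0.00730 / 4 = 0.0128

0.0128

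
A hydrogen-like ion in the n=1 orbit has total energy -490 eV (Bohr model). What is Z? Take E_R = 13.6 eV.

E_n = −E_R Z²/n² ⇒ Z² = −E_n n²/E_R = 490 × 1² / 13.6 ≈ 36.03
Z = 6

6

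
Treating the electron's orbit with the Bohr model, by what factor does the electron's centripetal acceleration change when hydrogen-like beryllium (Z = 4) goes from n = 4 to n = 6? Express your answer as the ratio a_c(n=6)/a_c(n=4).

a_c ∝ Z^3 · n^-4; with Z fixed, a_c ∝ n^-4.
a_c(n=6)/a_c(n=4) = (6/4)^-4 = 16/81

16/81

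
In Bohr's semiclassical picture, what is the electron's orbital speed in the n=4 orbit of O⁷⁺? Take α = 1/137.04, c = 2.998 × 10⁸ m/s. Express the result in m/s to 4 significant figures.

v_n = Zαc/n = 8 × 0.007297 × 2.998 × 10⁸ / 4
    = 4.375 × 10⁶ m/s

4.375 × 10⁶ m/s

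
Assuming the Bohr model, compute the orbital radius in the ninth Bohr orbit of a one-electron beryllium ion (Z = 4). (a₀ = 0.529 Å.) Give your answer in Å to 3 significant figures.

10.7 Å

r_n = n²a₀/Z = 9² × 0.529 / 4
    = 81 × 0.529 / 4 = 10.7 Å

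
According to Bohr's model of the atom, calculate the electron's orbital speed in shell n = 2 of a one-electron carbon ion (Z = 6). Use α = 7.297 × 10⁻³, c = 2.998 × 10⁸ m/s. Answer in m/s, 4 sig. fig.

v_n = Zαc/n = 6 × 0.007297 × 2.998 × 10⁸ / 2
    = 6.563 × 10⁶ m/s

6.563 × 10⁶ m/s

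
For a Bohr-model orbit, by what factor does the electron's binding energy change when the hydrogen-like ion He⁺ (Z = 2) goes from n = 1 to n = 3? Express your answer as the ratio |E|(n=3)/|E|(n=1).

|E| ∝ Z^2 · n^-2; with Z fixed, |E| ∝ n^-2.
|E|(n=3)/|E|(n=1) = (3/1)^-2 = 1/9

1/9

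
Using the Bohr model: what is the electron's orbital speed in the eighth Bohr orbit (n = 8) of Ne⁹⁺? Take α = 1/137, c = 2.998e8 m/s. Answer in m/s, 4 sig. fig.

2.735e6 m/s

v_n = Zαc/n = 10 × 0.007299 × 2.998e8 / 8
    = 2.735e6 m/s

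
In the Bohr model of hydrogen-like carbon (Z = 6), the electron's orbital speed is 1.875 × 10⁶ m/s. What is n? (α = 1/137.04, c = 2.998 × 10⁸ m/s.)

v_n = Zαc/n ⇒ n = Zαc/v = 6 × 0.007297 × 2.998 × 10⁸ / 1.875 × 10⁶ ≈ 7.00
n = 7

7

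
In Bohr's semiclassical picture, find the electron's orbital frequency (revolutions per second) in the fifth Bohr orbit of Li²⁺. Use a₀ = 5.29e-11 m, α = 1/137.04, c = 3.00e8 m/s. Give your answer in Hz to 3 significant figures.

4.74e14 Hz

r = n²a₀/Z = 4.41e-10 m, v = Zαc/n = 1.31e6 m/s
f = v/(2πr) = 4.74e14 Hz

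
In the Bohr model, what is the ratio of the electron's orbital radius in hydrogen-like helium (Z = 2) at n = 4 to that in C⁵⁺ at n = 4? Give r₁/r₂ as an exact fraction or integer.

3

r ∝ Z^-1 · n^2
r₁/r₂ = (2/6)^-1 · (4/4)^2 = 3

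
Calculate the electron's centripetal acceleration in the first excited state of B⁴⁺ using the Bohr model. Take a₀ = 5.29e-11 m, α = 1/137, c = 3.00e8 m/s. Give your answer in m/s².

7.08e23 m/s²

r = n²a₀/Z = 4.23e-11 m, v = Zαc/n = 5.47e6 m/s
a = v²/r = (5.47e6)² / 4.23e-11 = 7.08e23 m/s²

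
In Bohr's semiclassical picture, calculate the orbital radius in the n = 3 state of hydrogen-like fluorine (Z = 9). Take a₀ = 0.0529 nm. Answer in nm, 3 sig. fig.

0.0529 nm

r_n = n²a₀/Z = 3² × 0.0529 / 9
    = 9 × 0.0529 / 9 = 0.0529 nm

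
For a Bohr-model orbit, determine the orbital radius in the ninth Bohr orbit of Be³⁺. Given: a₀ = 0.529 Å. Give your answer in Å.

r_n = n²a₀/Z = 9² × 0.529 / 4
    = 81 × 0.529 / 4 = 10.7 Å

10.7 Å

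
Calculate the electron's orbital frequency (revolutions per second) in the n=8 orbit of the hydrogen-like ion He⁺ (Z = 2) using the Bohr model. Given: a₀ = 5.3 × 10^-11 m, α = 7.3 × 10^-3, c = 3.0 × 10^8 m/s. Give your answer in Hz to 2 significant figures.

5.1 × 10^13 Hz

r = n²a₀/Z = 1.7 × 10^-9 m, v = Zαc/n = 5.5 × 10^5 m/s
f = v/(2πr) = 5.1 × 10^13 Hz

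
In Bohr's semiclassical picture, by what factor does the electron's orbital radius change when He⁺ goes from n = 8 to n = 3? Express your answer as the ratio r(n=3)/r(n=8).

r ∝ Z^-1 · n^2; with Z fixed, r ∝ n^2.
r(n=3)/r(n=8) = (3/8)^2 = 9/64

9/64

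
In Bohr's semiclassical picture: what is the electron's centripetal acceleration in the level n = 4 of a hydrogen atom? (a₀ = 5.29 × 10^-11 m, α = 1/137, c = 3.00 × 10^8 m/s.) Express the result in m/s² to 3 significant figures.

3.54 × 10^20 m/s²

r = n²a₀/Z = 8.46 × 10^-10 m, v = Zαc/n = 5.47 × 10^5 m/s
a = v²/r = (5.47 × 10^5)² / 8.46 × 10^-10 = 3.54 × 10^20 m/s²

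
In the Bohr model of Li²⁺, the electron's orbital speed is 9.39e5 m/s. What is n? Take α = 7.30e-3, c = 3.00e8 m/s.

v_n = Zαc/n ⇒ n = Zαc/v = 3 × 0.00730 × 3.00e8 / 9.39e5 ≈ 7.00
n = 7

7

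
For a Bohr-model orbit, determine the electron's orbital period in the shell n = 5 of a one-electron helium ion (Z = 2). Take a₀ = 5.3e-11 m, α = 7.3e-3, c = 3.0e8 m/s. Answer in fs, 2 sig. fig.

r = n²a₀/Z = 5²·5.3e-11/2 = 6.6e-10 m
v = Zαc/n = 2·0.0073·3.0e8/5 = 8.8e5 m/s
T = 2πr/v = 4.8e-15 s = 4.8 fs

4.8 fs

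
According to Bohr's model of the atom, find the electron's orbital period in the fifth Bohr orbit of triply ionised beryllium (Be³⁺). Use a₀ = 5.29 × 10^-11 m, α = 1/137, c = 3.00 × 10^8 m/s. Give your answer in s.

r = n²a₀/Z = 5²·5.29 × 10^-11/4 = 3.31 × 10^-10 m
v = Zαc/n = 4·0.00730·3.00 × 10^8/5 = 1.75 × 10^6 m/s
T = 2πr/v = 1.19 × 10^-15 s

1.19 × 10^-15 s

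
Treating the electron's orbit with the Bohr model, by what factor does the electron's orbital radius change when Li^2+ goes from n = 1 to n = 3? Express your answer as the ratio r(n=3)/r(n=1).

9

r ∝ Z^-1 · n^2; with Z fixed, r ∝ n^2.
r(n=3)/r(n=1) = (3/1)^2 = 9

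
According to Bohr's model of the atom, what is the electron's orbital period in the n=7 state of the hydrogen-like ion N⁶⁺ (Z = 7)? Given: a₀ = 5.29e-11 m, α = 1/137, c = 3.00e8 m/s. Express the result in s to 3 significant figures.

r = n²a₀/Z = 7²·5.29e-11/7 = 3.70e-10 m
v = Zαc/n = 7·0.00730·3.00e8/7 = 2.19e6 m/s
T = 2πr/v = 1.06e-15 s

1.06e-15 s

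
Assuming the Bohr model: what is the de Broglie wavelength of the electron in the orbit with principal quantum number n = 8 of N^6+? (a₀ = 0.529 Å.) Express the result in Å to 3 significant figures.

The Bohr quantisation condition is nλ = 2πr_n.
r_n = n²a₀/Z = 4.84 Å
λ = 2πr_n/n = 2π·4.84/8 = 3.80 Å

3.80 Å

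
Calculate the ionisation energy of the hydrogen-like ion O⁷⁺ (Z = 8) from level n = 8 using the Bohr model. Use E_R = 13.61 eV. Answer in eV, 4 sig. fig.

13.61 eV

E_n = −E_R·Z²/n² = −13.61 × 8²/8² eV = -13.61 eV
Ionisation energy = −E_n = 13.61 eV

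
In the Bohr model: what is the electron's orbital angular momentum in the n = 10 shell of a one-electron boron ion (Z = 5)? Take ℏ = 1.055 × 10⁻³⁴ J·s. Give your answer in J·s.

L_n = nℏ = 10 × 1.055 × 10⁻³⁴ = 1.055 × 10⁻³³ J·s

1.055 × 10⁻³³ J·s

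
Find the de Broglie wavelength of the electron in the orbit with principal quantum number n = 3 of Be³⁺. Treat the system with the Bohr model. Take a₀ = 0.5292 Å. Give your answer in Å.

The Bohr quantisation condition is nλ = 2πr_n.
r_n = n²a₀/Z = 1.191 Å
λ = 2πr_n/n = 2π·1.191/3 = 2.494 Å

2.494 Å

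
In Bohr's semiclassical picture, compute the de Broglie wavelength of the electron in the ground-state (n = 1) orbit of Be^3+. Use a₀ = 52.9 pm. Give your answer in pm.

83.1 pm

The Bohr quantisation condition is nλ = 2πr_n.
r_n = n²a₀/Z = 13.2 pm
λ = 2πr_n/n = 2π·13.2/1 = 83.1 pm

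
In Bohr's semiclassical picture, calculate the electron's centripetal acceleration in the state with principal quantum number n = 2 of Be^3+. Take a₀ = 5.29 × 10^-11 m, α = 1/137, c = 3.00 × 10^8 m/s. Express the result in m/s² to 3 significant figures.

r = n²a₀/Z = 5.29 × 10^-11 m, v = Zαc/n = 4.38 × 10^6 m/s
a = v²/r = (4.38 × 10^6)² / 5.29 × 10^-11 = 3.63 × 10^23 m/s²

3.63 × 10^23 m/s²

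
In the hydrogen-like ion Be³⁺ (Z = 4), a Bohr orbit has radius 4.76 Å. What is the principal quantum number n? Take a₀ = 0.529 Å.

6

r_n = n²a₀/Z ⇒ n² = rZ/a₀ = 4.76 × 4 / 0.529 ≈ 35.99
n = 6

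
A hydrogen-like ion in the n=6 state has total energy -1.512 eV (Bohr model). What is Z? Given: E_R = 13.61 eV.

E_n = −E_R Z²/n² ⇒ Z² = −E_n n²/E_R = 1.512 × 6² / 13.61 ≈ 4.00
Z = 2

2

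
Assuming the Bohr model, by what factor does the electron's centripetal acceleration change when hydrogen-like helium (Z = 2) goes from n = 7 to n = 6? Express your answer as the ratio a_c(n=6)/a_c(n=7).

2401/1296

a_c ∝ Z^3 · n^-4; with Z fixed, a_c ∝ n^-4.
a_c(n=6)/a_c(n=7) = (6/7)^-4 = 2401/1296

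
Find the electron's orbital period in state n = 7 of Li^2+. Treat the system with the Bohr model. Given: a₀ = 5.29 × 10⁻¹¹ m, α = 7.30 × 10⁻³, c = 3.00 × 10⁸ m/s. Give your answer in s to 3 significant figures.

r = n²a₀/Z = 7²·5.29 × 10⁻¹¹/3 = 8.64 × 10⁻¹⁰ m
v = Zαc/n = 3·0.00730·3.00 × 10⁸/7 = 9.39 × 10⁵ m/s
T = 2πr/v = 5.78 × 10⁻¹⁵ s

5.78 × 10⁻¹⁵ s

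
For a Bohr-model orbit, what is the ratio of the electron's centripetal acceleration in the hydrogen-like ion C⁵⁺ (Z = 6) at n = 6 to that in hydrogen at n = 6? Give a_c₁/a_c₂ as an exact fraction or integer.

a_c ∝ Z^3 · n^-4
a_c₁/a_c₂ = (6/1)^3 · (6/6)^-4 = 216

216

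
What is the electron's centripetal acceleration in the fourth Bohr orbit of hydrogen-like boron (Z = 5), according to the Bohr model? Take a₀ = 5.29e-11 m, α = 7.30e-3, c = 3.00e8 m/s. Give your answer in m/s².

r = n²a₀/Z = 1.69e-10 m, v = Zαc/n = 2.74e6 m/s
a = v²/r = (2.74e6)² / 1.69e-10 = 4.43e22 m/s²

4.43e22 m/s²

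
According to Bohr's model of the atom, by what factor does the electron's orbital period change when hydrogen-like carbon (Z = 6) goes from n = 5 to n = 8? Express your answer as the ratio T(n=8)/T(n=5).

512/125

T ∝ Z^-2 · n^3; with Z fixed, T ∝ n^3.
T(n=8)/T(n=5) = (8/5)^3 = 512/125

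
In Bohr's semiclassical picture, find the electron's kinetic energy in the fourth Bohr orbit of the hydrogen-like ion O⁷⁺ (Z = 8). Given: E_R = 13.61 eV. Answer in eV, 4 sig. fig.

54.44 eV

For a Coulomb orbit the virial theorem gives K = −E_n.
E_n = −E_R·Z²/n², so K = E_R·Z²/n² = 13.61 × 8²/4² = 54.44 eV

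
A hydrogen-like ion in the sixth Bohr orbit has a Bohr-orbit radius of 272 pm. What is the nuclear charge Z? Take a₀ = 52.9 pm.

7

r_n = n²a₀/Z ⇒ Z = n²a₀/r = 6² × 52.9 / 272 ≈ 7.00
Z = 7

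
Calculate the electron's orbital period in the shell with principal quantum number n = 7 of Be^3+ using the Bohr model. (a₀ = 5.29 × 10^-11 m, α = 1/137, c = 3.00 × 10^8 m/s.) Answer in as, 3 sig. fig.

3250 as

r = n²a₀/Z = 7²·5.29 × 10^-11/4 = 6.48 × 10^-10 m
v = Zαc/n = 4·0.00730·3.00 × 10^8/7 = 1.25 × 10^6 m/s
T = 2πr/v = 3.25 × 10^-15 s = 3250 as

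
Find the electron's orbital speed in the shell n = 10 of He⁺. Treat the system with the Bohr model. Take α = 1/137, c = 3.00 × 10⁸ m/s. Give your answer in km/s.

438 km/s

v_n = Zαc/n = 2 × 0.00730 × 3.00 × 10⁸ / 10
    = 438 km/s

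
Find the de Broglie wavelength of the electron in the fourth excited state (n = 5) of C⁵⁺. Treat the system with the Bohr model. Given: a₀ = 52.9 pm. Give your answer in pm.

The Bohr quantisation condition is nλ = 2πr_n.
r_n = n²a₀/Z = 220 pm
λ = 2πr_n/n = 2π·220/5 = 277 pm

277 pm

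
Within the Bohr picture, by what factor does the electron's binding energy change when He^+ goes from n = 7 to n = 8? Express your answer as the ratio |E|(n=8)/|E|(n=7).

|E| ∝ Z^2 · n^-2; with Z fixed, |E| ∝ n^-2.
|E|(n=8)/|E|(n=7) = (8/7)^-2 = 49/64

49/64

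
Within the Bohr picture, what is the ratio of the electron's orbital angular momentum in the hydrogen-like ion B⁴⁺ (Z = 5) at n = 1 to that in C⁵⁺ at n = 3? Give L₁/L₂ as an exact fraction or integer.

L = nℏ is independent of Z.
L₁/L₂ = n₁/n₂ = 1/3 = 1/3

1/3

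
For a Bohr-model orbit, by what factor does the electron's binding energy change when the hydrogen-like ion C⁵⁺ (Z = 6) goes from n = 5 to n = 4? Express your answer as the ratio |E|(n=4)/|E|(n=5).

|E| ∝ Z^2 · n^-2; with Z fixed, |E| ∝ n^-2.
|E|(n=4)/|E|(n=5) = (4/5)^-2 = 25/16

25/16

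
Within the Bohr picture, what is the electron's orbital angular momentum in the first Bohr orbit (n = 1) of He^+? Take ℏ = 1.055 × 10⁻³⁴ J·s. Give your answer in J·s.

1.055 × 10⁻³⁴ J·s

L_n = nℏ = 1 × 1.055 × 10⁻³⁴ = 1.055 × 10⁻³⁴ J·s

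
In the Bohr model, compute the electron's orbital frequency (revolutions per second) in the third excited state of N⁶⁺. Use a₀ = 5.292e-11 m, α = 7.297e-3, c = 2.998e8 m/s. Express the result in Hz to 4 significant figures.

r = n²a₀/Z = 1.210e-10 m, v = Zαc/n = 3.828e6 m/s
f = v/(2πr) = 5.037e15 Hz

5.037e15 Hz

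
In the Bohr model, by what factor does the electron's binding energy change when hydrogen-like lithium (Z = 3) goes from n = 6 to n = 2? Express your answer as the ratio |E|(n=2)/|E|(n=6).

9

|E| ∝ Z^2 · n^-2; with Z fixed, |E| ∝ n^-2.
|E|(n=2)/|E|(n=6) = (2/6)^-2 = 9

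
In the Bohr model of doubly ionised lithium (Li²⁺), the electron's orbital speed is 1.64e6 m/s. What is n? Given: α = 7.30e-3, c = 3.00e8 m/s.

4

v_n = Zαc/n ⇒ n = Zαc/v = 3 × 0.00730 × 3.00e8 / 1.64e6 ≈ 4.01
n = 4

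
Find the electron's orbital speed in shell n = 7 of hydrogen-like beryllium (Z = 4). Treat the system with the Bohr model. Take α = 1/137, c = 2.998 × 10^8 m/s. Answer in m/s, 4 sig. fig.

1.250 × 10^6 m/s

v_n = Zαc/n = 4 × 0.007299 × 2.998 × 10^8 / 7
    = 1.250 × 10^6 m/s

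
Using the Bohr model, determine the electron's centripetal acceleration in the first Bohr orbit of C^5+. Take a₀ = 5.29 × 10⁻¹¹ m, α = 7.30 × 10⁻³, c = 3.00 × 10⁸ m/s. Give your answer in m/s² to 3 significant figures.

1.96 × 10²⁵ m/s²

r = n²a₀/Z = 8.82 × 10⁻¹² m, v = Zαc/n = 1.31 × 10⁷ m/s
a = v²/r = (1.31 × 10⁷)² / 8.82 × 10⁻¹² = 1.96 × 10²⁵ m/s²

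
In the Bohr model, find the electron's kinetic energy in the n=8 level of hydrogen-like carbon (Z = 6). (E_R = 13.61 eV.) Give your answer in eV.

7.656 eV

For a Coulomb orbit the virial theorem gives K = −E_n.
E_n = −E_R·Z²/n², so K = E_R·Z²/n² = 13.61 × 6²/8² = 7.656 eV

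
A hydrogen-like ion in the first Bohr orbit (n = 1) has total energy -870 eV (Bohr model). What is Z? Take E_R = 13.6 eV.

E_n = −E_R Z²/n² ⇒ Z² = −E_n n²/E_R = 870 × 1² / 13.6 ≈ 63.97
Z = 8

8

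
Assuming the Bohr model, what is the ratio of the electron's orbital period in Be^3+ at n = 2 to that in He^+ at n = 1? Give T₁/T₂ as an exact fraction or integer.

T ∝ Z^-2 · n^3
T₁/T₂ = (4/2)^-2 · (2/1)^3 = 2

2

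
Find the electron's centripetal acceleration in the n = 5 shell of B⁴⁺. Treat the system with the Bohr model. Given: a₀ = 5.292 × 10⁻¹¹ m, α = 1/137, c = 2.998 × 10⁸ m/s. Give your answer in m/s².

r = n²a₀/Z = 2.646 × 10⁻¹⁰ m, v = Zαc/n = 2.188 × 10⁶ m/s
a = v²/r = (2.188 × 10⁶)² / 2.646 × 10⁻¹⁰ = 1.810 × 10²² m/s²

1.810 × 10²² m/s²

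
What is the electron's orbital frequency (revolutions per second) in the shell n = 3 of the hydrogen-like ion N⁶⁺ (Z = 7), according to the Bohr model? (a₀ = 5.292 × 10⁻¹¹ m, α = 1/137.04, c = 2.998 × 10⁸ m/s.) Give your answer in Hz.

r = n²a₀/Z = 6.804 × 10⁻¹¹ m, v = Zαc/n = 5.105 × 10⁶ m/s
f = v/(2πr) = 1.194 × 10¹⁶ Hz

1.194 × 10¹⁶ Hz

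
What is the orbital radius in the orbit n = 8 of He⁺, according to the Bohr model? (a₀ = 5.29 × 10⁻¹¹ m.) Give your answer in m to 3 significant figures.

r_n = n²a₀/Z = 8² × 5.29 × 10⁻¹¹ / 2
    = 64 × 5.29 × 10⁻¹¹ / 2 = 1.69 × 10⁻⁹ m

1.69 × 10⁻⁹ m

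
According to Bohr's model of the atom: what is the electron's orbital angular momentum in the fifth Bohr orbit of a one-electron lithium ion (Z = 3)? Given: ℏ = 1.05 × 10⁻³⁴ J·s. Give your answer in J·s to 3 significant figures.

5.25 × 10⁻³⁴ J·s

L_n = nℏ = 5 × 1.05 × 10⁻³⁴ = 5.25 × 10⁻³⁴ J·s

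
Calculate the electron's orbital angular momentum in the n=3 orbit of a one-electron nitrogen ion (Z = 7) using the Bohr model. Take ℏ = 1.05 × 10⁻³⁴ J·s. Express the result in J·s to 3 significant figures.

L_n = nℏ = 3 × 1.05 × 10⁻³⁴ = 3.15 × 10⁻³⁴ J·s

3.15 × 10⁻³⁴ J·s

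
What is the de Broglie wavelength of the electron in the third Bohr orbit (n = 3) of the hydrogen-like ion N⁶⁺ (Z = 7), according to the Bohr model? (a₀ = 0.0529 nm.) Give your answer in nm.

0.142 nm

The Bohr quantisation condition is nλ = 2πr_n.
r_n = n²a₀/Z = 0.0680 nm
λ = 2πr_n/n = 2π·0.0680/3 = 0.142 nm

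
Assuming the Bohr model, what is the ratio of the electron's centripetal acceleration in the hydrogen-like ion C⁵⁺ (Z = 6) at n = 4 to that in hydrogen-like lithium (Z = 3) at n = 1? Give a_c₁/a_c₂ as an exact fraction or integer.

a_c ∝ Z^3 · n^-4
a_c₁/a_c₂ = (6/3)^3 · (4/1)^-4 = 1/32

1/32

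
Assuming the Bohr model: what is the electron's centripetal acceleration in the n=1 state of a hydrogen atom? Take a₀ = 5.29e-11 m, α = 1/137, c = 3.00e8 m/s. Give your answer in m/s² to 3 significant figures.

r = n²a₀/Z = 5.29e-11 m, v = Zαc/n = 2.19e6 m/s
a = v²/r = (2.19e6)² / 5.29e-11 = 9.06e22 m/s²

9.06e22 m/s²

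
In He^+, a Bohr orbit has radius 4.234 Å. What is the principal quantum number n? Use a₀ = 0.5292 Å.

r_n = n²a₀/Z ⇒ n² = rZ/a₀ = 4.234 × 2 / 0.5292 ≈ 16.00
n = 4

4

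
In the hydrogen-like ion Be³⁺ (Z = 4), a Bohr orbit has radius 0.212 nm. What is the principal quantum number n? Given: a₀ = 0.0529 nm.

r_n = n²a₀/Z ⇒ n² = rZ/a₀ = 0.212 × 4 / 0.0529 ≈ 16.03
n = 4

4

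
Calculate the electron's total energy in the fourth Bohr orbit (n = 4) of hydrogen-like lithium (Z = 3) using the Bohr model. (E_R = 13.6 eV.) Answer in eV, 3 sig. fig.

-7.65 eV

E_n = −E_R·Z²/n² = −13.6 × 3²/4² = -7.65 eV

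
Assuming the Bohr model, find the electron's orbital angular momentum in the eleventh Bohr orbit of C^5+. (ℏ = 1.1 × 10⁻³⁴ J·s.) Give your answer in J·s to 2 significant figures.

L_n = nℏ = 11 × 1.1 × 10⁻³⁴ = 1.2 × 10⁻³³ J·s

1.2 × 10⁻³³ J·s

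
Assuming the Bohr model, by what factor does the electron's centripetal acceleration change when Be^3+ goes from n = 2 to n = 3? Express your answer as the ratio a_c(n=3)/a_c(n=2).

16/81

a_c ∝ Z^3 · n^-4; with Z fixed, a_c ∝ n^-4.
a_c(n=3)/a_c(n=2) = (3/2)^-4 = 16/81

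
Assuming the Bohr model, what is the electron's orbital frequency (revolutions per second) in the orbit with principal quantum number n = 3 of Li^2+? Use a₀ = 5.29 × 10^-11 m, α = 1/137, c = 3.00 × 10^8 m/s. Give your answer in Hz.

r = n²a₀/Z = 1.59 × 10^-10 m, v = Zαc/n = 2.19 × 10^6 m/s
f = v/(2πr) = 2.20 × 10^15 Hz

2.20 × 10^15 Hz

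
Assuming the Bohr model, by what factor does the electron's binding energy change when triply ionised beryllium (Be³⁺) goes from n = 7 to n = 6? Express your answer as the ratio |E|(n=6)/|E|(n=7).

|E| ∝ Z^2 · n^-2; with Z fixed, |E| ∝ n^-2.
|E|(n=6)/|E|(n=7) = (6/7)^-2 = 49/36

49/36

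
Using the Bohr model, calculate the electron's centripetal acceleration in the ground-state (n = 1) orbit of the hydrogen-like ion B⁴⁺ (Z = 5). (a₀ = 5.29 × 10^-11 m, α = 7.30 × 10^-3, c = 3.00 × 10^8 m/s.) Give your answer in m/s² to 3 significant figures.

r = n²a₀/Z = 1.06 × 10^-11 m, v = Zαc/n = 1.09 × 10^7 m/s
a = v²/r = (1.09 × 10^7)² / 1.06 × 10^-11 = 1.13 × 10^25 m/s²

1.13 × 10^25 m/s²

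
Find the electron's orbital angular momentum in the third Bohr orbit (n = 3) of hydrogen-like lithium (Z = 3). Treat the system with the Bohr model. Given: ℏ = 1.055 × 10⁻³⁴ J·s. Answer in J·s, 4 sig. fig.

3.165 × 10⁻³⁴ J·s

L_n = nℏ = 3 × 1.055 × 10⁻³⁴ = 3.165 × 10⁻³⁴ J·s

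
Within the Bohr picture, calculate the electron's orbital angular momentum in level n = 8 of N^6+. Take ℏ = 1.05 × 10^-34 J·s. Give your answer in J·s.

8.40 × 10^-34 J·s

L_n = nℏ = 8 × 1.05 × 10^-34 = 8.40 × 10^-34 J·s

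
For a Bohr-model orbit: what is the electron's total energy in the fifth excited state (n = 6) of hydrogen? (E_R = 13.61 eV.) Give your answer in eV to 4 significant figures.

-0.3781 eV

E_n = −E_R·Z²/n² = −13.61 × 1²/6² = -0.3781 eV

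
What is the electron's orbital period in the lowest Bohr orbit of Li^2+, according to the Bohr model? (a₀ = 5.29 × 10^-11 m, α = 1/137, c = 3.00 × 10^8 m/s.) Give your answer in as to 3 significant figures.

r = n²a₀/Z = 1²·5.29 × 10^-11/3 = 1.76 × 10^-11 m
v = Zαc/n = 3·0.00730·3.00 × 10^8/1 = 6.57 × 10^6 m/s
T = 2πr/v = 1.69 × 10^-17 s = 16.9 as

16.9 as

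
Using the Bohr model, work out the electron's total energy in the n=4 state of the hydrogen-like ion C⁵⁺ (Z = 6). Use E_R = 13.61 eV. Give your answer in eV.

-30.62 eV

E_n = −E_R·Z²/n² = −13.61 × 6²/4² = -30.62 eV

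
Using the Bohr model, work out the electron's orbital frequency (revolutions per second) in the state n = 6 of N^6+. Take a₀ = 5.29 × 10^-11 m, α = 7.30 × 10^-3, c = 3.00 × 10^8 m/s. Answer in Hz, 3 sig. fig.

1.49 × 10^15 Hz

r = n²a₀/Z = 2.72 × 10^-10 m, v = Zαc/n = 2.56 × 10^6 m/s
f = v/(2πr) = 1.49 × 10^15 Hz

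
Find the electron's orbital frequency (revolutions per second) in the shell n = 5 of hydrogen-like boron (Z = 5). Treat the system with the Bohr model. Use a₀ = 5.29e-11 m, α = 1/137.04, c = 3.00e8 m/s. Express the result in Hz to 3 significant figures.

r = n²a₀/Z = 2.64e-10 m, v = Zαc/n = 2.19e6 m/s
f = v/(2πr) = 1.32e15 Hz

1.32e15 Hz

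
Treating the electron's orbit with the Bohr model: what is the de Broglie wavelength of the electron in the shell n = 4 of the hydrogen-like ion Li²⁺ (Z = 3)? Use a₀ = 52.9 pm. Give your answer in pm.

The Bohr quantisation condition is nλ = 2πr_n.
r_n = n²a₀/Z = 282 pm
λ = 2πr_n/n = 2π·282/4 = 443 pm

443 pm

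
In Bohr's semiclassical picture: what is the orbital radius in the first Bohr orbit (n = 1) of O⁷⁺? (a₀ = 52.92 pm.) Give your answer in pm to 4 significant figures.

6.615 pm

r_n = n²a₀/Z = 1² × 52.92 / 8
    = 1 × 52.92 / 8 = 6.615 pm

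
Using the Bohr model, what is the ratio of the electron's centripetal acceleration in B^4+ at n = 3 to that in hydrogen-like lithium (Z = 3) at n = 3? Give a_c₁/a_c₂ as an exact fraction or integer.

a_c ∝ Z^3 · n^-4
a_c₁/a_c₂ = (5/3)^3 · (3/3)^-4 = 125/27

125/27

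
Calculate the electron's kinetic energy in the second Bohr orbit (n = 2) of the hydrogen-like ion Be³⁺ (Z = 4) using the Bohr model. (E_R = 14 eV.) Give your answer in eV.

For a Coulomb orbit the virial theorem gives K = −E_n.
E_n = −E_R·Z²/n², so K = E_R·Z²/n² = 14 × 4²/2² = 56 eV

56 eV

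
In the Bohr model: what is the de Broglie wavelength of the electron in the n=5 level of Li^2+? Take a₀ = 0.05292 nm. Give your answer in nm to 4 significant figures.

The Bohr quantisation condition is nλ = 2πr_n.
r_n = n²a₀/Z = 0.4410 nm
λ = 2πr_n/n = 2π·0.4410/5 = 0.5542 nm

0.5542 nm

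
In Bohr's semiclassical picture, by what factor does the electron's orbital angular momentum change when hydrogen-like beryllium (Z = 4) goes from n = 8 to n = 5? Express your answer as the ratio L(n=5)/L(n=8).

5/8

L = nℏ depends only on n, so L ∝ n.
L(n=5)/L(n=8) = (5/8)^1 = 5/8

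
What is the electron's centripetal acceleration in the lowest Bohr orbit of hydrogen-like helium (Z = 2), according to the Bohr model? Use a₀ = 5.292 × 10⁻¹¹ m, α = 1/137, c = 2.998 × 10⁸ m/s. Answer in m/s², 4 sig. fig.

7.239 × 10²³ m/s²

r = n²a₀/Z = 2.646 × 10⁻¹¹ m, v = Zαc/n = 4.377 × 10⁶ m/s
a = v²/r = (4.377 × 10⁶)² / 2.646 × 10⁻¹¹ = 7.239 × 10²³ m/s²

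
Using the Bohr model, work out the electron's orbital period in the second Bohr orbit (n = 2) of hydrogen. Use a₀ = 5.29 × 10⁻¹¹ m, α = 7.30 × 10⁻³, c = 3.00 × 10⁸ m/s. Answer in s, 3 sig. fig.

1.21 × 10⁻¹⁵ s

r = n²a₀/Z = 2²·5.29 × 10⁻¹¹/1 = 2.12 × 10⁻¹⁰ m
v = Zαc/n = 1·0.00730·3.00 × 10⁸/2 = 1.09 × 10⁶ m/s
T = 2πr/v = 1.21 × 10⁻¹⁵ s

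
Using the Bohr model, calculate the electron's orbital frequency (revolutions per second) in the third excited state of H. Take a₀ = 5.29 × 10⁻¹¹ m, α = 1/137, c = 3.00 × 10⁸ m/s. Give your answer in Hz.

r = n²a₀/Z = 8.46 × 10⁻¹⁰ m, v = Zαc/n = 5.47 × 10⁵ m/s
f = v/(2πr) = 1.03 × 10¹⁴ Hz

1.03 × 10¹⁴ Hz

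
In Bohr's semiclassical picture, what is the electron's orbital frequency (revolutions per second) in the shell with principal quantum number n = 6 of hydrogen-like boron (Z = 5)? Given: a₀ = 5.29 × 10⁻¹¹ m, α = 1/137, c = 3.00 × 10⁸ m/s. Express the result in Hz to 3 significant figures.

r = n²a₀/Z = 3.81 × 10⁻¹⁰ m, v = Zαc/n = 1.82 × 10⁶ m/s
f = v/(2πr) = 7.63 × 10¹⁴ Hz

7.63 × 10¹⁴ Hz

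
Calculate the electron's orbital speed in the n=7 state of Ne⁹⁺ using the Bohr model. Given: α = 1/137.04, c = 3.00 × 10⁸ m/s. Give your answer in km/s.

v_n = Zαc/n = 10 × 0.00730 × 3.00 × 10⁸ / 7
    = 3130 km/s

3130 km/s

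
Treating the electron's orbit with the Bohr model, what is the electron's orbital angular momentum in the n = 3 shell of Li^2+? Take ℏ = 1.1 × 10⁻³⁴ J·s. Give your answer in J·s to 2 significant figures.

3.3 × 10⁻³⁴ J·s

L_n = nℏ = 3 × 1.1 × 10⁻³⁴ = 3.3 × 10⁻³⁴ J·s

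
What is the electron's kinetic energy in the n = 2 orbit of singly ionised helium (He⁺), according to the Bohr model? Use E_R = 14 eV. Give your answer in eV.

14 eV

For a Coulomb orbit the virial theorem gives K = −E_n.
E_n = −E_R·Z²/n², so K = E_R·Z²/n² = 14 × 2²/2² = 14 eV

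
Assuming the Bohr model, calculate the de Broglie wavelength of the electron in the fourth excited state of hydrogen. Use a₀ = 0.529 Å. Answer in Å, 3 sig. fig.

16.6 Å

The Bohr quantisation condition is nλ = 2πr_n.
r_n = n²a₀/Z = 13.2 Å
λ = 2πr_n/n = 2π·13.2/5 = 16.6 Å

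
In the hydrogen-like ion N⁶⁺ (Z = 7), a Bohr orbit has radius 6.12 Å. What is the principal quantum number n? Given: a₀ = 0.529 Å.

9

r_n = n²a₀/Z ⇒ n² = rZ/a₀ = 6.12 × 7 / 0.529 ≈ 80.98
n = 9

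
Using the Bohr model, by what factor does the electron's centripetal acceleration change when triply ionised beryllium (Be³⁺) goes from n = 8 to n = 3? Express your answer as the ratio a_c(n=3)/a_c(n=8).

4096/81

a_c ∝ Z^3 · n^-4; with Z fixed, a_c ∝ n^-4.
a_c(n=3)/a_c(n=8) = (3/8)^-4 = 4096/81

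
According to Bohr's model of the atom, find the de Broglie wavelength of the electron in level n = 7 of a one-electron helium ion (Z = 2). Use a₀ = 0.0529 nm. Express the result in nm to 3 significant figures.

1.16 nm

The Bohr quantisation condition is nλ = 2πr_n.
r_n = n²a₀/Z = 1.30 nm
λ = 2πr_n/n = 2π·1.30/7 = 1.16 nm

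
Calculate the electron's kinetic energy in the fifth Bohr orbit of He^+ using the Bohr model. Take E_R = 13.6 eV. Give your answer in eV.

For a Coulomb orbit the virial theorem gives K = −E_n.
E_n = −E_R·Z²/n², so K = E_R·Z²/n² = 13.6 × 2²/5² = 2.18 eV

2.18 eV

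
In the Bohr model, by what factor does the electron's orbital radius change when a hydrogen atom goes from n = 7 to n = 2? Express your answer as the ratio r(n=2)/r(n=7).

r ∝ Z^-1 · n^2; with Z fixed, r ∝ n^2.
r(n=2)/r(n=7) = (2/7)^2 = 4/49

4/49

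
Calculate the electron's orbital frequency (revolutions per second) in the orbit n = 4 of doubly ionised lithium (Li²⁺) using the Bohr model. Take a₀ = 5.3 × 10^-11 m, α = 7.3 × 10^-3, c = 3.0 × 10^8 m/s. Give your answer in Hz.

r = n²a₀/Z = 2.8 × 10^-10 m, v = Zαc/n = 1.6 × 10^6 m/s
f = v/(2πr) = 9.2 × 10^14 Hz

9.2 × 10^14 Hz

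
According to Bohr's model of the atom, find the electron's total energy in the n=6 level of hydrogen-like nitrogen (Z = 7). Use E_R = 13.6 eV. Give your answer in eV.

E_n = −E_R·Z²/n² = −13.6 × 7²/6² = -18.5 eV

-18.5 eV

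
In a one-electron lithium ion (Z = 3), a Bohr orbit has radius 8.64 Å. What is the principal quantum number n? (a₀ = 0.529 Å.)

r_n = n²a₀/Z ⇒ n² = rZ/a₀ = 8.64 × 3 / 0.529 ≈ 49.00
n = 7

7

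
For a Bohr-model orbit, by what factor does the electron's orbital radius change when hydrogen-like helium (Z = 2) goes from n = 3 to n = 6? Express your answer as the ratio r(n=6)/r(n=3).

4

r ∝ Z^-1 · n^2; with Z fixed, r ∝ n^2.
r(n=6)/r(n=3) = (6/3)^2 = 4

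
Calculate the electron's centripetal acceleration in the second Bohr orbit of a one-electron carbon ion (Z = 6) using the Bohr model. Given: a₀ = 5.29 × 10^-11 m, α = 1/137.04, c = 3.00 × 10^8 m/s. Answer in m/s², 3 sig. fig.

1.22 × 10^24 m/s²

r = n²a₀/Z = 3.53 × 10^-11 m, v = Zαc/n = 6.57 × 10^6 m/s
a = v²/r = (6.57 × 10^6)² / 3.53 × 10^-11 = 1.22 × 10^24 m/s²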